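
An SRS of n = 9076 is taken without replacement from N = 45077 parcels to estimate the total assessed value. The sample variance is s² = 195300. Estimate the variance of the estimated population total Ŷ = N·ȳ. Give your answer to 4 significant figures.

Var(Ŷ) = N²·Var(ȳ) = N²·(1 − n/N)·s²/n.
f = 9076/45077 = 0.20134437; Var(ȳ) = 0.79865563·195300/9076 = 17.185704.
Var(Ŷ) = 45077² · 17.185704 = 3.4920249 × 10^10.

3.492 × 10^10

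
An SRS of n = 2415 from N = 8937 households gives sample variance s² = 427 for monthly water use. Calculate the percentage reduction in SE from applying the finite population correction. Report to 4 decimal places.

f = n/N = 2415/8937 = 0.27022491.
SE_no-fpc = √(s²/n) = 0.42048971; SE_fpc = √((1−f)s²/n) = 0.35921122.
Ratio = √(1−f) = 0.85426875. Reduction = 100·(1 − 0.85426875) = 14.5731%.

14.5731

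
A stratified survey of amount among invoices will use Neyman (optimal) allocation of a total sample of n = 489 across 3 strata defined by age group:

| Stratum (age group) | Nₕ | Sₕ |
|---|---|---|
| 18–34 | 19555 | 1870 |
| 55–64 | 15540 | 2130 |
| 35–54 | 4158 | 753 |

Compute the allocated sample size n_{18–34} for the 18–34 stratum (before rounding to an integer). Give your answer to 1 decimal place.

245.6

Neyman allocation: nₕ = n·NₕSₕ / Σⱼ NⱼSⱼ.
Σ NⱼSⱼ = 19555·1870 + 15540·2130 + 4158·753 = 7.2799024 × 10^7.
n_{18–34} = 489·19555·1870 / (7.2799024 × 10^7) = 245.6.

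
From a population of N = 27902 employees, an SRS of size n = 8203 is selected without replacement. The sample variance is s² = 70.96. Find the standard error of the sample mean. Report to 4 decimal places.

0.0781

Under SRS without replacement, Var(ȳ) = (1 − f)·s²/n with f = n/N = 8203/27902 = 0.29399326.
Var(ȳ) = (1 − 0.29399326)·70.96/8203 = 0.70600674·0.0086504937 = 0.0061073069.
SE(ȳ) = √(0.0061073069) = 0.0781.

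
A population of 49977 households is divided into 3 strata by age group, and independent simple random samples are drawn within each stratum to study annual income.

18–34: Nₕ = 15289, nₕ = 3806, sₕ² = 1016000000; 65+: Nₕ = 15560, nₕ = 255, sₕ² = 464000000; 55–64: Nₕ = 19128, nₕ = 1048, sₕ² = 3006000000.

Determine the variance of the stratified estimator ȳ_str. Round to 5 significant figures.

589410

Var(ȳ_str) = Σₕ Wₕ²(1 − fₕ)sₕ²/nₕ with Wₕ = Nₕ/N, N = 49977.
18–34: Wₕ = 0.30592072; term = 0.30592072²·(1 − 0.24893714)·1016000000/3806 = 18763.723.
65+: Wₕ = 0.31134322; term = 0.31134322²·(1 − 0.01638817)·464000000/255 = 173492.36.
55–64: Wₕ = 0.38273606; term = 0.38273606²·(1 − 0.05478879)·3006000000/1048 = 397150.69.
Sum = 589406.77.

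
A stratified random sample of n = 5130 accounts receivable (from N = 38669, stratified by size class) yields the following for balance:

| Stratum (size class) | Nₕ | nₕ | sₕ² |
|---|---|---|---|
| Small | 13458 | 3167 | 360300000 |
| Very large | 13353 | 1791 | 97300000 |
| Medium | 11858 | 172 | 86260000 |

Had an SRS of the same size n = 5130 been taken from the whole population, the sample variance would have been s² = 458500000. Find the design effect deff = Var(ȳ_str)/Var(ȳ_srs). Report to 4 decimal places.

0.8078

Var(ȳ_str) = Σ Wₕ²(1−fₕ)sₕ²/nₕ with Wₕ = Nₕ/38669:
  Small: (13458/38669)²·(1−3167/13458)·360300000/3167 = 10537.278
  Very large: (13353/38669)²·(1−1791/13353)·97300000/1791 = 5609.2292
  Medium: (11858/38669)²·(1−172/11858)·86260000/172 = 46476.397
  → Var(ȳ_str) = 62622.904.
Var(ȳ_srs) = (1 − 5130/38669)·458500000/5130 = 77519.175.
deff = 62622.904 / 77519.175 = 0.8078.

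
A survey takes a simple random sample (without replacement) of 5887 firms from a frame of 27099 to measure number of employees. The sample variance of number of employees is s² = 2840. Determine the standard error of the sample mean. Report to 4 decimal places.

Under SRS without replacement, Var(ȳ) = (1 − f)·s²/n with f = n/N = 5887/27099 = 0.21724049.
Var(ȳ) = (1 − 0.21724049)·2840/5887 = 0.78275951·0.48241889 = 0.37761797.
SE(ȳ) = √(0.37761797) = 0.6145.

0.6145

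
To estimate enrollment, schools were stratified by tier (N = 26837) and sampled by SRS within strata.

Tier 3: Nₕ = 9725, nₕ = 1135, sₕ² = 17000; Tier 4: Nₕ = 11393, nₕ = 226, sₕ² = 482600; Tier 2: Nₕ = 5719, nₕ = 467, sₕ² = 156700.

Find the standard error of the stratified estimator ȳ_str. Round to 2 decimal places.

Var(ȳ_str) = Σₕ Wₕ²(1 − fₕ)sₕ²/nₕ with Wₕ = Nₕ/N, N = 26837.
Tier 3: Wₕ = 0.36237284; term = 0.36237284²·(1 − 0.11670951)·17000/1135 = 1.7372723.
Tier 4: Wₕ = 0.42452584; term = 0.42452584²·(1 − 0.01983674)·482600/226 = 377.21205.
Tier 2: Wₕ = 0.21310132; term = 0.21310132²·(1 − 0.08165763)·156700/467 = 13.993585.
Sum = 392.94291.
SE = √(392.94291) = 19.82.

19.82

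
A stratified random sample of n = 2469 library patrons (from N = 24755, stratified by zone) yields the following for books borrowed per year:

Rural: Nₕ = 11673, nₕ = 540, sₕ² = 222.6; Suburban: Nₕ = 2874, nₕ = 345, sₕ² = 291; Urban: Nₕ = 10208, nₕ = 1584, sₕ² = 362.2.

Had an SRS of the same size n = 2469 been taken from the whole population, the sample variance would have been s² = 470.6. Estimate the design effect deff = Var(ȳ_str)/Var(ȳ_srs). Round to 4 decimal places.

0.7592

Var(ȳ_str) = Σ Wₕ²(1−fₕ)sₕ²/nₕ with Wₕ = Nₕ/24755:
  Rural: (11673/24755)²·(1−540/11673)·222.6/540 = 0.087417873
  Suburban: (2874/24755)²·(1−345/2874)·291/345 = 0.010004229
  Urban: (10208/24755)²·(1−1584/10208)·362.2/1584 = 0.032848596
  → Var(ȳ_str) = 0.1302707.
Var(ȳ_srs) = (1 − 2469/24755)·470.6/2469 = 0.17159318.
deff = 0.1302707 / 0.17159318 = 0.7592.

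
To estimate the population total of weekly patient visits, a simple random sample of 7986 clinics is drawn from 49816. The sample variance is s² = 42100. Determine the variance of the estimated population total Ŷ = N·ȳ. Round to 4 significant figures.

1.099 × 10^10

Var(Ŷ) = N²·Var(ȳ) = N²·(1 − n/N)·s²/n.
f = 7986/49816 = 0.16030994; Var(ȳ) = 0.83969006·42100/7986 = 4.4266155.
Var(Ŷ) = 49816² · 4.4266155 = 1.0985239 × 10^10.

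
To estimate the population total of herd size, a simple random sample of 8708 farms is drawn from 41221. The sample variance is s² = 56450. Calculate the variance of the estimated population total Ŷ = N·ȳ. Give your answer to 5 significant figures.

Var(Ŷ) = N²·Var(ȳ) = N²·(1 − n/N)·s²/n.
f = 8708/41221 = 0.21125155; Var(ȳ) = 0.78874845·56450/8708 = 5.1130972.
Var(Ŷ) = 41221² · 5.1130972 = 8.6880257 × 10^9.

8.6880 × 10^9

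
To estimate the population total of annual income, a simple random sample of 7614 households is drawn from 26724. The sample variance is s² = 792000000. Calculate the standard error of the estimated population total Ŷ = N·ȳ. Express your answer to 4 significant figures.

Var(Ŷ) = N²·Var(ȳ) = N²·(1 − n/N)·s²/n.
f = 7614/26724 = 0.28491244; Var(ȳ) = 0.71508756·792000000/7614 = 74382.631.
Var(Ŷ) = 26724² · 74382.631 = 5.3122005 × 10^13.
SE(Ŷ) = √(5.3122005 × 10^13) = 7.288 × 10^6.

7.288 × 10^6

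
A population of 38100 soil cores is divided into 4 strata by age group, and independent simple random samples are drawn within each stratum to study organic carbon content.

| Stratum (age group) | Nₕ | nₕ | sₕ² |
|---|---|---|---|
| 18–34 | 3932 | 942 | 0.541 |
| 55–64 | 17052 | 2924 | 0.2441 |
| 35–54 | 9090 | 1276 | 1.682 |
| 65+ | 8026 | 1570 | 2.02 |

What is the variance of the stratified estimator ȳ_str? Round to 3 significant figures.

1.29 × 10^-4

Var(ȳ_str) = Σₕ Wₕ²(1 − fₕ)sₕ²/nₕ with Wₕ = Nₕ/N, N = 38100.
18–34: Wₕ = 0.10320210; term = 0.10320210²·(1 − 0.23957274)·0.541/942 = 4.6513724 × 10^-6.
55–64: Wₕ = 0.44755906; term = 0.44755906²·(1 − 0.17147549)·0.2441/2924 = 1.3854679 × 10^-5.
35–54: Wₕ = 0.23858268; term = 0.23858268²·(1 − 0.14037404)·1.682/1276 = 6.4500437 × 10^-5.
65+: Wₕ = 0.21065617; term = 0.21065617²·(1 − 0.19561425)·2.02/1570 = 4.5926616 × 10^-5.
Sum = 1.289331 × 10^-4.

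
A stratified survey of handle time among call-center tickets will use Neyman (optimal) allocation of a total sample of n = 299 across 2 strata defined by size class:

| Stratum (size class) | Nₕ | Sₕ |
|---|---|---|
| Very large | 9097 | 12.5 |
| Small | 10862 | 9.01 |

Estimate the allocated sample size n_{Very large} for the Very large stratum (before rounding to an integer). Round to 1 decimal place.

160.7

Neyman allocation: nₕ = n·NₕSₕ / Σⱼ NⱼSⱼ.
Σ NⱼSⱼ = 9097·12.5 + 10862·9.01 = 211579.12.
n_{Very large} = 299·9097·12.5 / 211579.12 = 160.7.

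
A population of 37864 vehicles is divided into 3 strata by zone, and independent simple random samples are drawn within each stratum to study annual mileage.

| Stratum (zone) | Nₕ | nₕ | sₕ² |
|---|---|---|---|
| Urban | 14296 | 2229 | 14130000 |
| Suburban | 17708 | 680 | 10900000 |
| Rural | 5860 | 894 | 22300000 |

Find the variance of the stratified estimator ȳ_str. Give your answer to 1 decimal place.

4640.4

Var(ȳ_str) = Σₕ Wₕ²(1 − fₕ)sₕ²/nₕ with Wₕ = Nₕ/N, N = 37864.
Urban: Wₕ = 0.37756180; term = 0.37756180²·(1 − 0.15591774)·14130000/2229 = 762.76887.
Suburban: Wₕ = 0.46767378; term = 0.46767378²·(1 − 0.03840072)·10900000/680 = 3371.3028.
Rural: Wₕ = 0.15476442; term = 0.15476442²·(1 − 0.15255973)·22300000/894 = 506.31255.
Sum = 4640.3842.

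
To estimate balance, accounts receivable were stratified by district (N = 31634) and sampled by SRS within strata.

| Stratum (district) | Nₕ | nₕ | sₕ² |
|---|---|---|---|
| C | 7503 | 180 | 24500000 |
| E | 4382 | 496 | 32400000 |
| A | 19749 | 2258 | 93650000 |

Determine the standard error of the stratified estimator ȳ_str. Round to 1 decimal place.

Var(ȳ_str) = Σₕ Wₕ²(1 − fₕ)sₕ²/nₕ with Wₕ = Nₕ/N, N = 31634.
C: Wₕ = 0.23718151; term = 0.23718151²·(1 − 0.02399040)·24500000/180 = 7473.247.
E: Wₕ = 0.13852184; term = 0.13852184²·(1 − 0.11319032)·32400000/496 = 1111.5533.
A: Wₕ = 0.62429664; term = 0.62429664²·(1 − 0.11433490)·93650000/2258 = 14316.451.
Sum = 22901.251.
SE = √(22901.251) = 151.3.

151.3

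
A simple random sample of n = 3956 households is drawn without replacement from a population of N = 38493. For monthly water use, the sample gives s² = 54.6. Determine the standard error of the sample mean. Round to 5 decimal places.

Under SRS without replacement, Var(ȳ) = (1 − f)·s²/n with f = n/N = 3956/38493 = 0.10277193.
Var(ȳ) = (1 − 0.10277193)·54.6/3956 = 0.89722807·0.01380182 = 0.01238338.
SE(ȳ) = √(0.01238338) = 0.11128.

0.11128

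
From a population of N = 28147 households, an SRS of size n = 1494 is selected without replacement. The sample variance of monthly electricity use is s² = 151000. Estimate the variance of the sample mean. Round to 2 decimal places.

Under SRS without replacement, Var(ȳ) = (1 − f)·s²/n with f = n/N = 1494/28147 = 0.05307848.
Var(ȳ) = (1 − 0.05307848)·151000/1494 = 0.94692152·101.07095 = 95.706258.

95.71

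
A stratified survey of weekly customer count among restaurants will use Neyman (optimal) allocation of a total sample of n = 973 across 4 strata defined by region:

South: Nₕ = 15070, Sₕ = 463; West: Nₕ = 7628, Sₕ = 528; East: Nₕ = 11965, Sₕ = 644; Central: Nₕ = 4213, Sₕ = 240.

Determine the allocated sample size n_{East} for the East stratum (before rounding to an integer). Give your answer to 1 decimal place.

380.2

Neyman allocation: nₕ = n·NₕSₕ / Σⱼ NⱼSⱼ.
Σ NⱼSⱼ = 15070·463 + 7628·528 + 11965·644 + 4213·240 = 1.9721574 × 10^7.
n_{East} = 973·11965·644 / (1.9721574 × 10^7) = 380.2.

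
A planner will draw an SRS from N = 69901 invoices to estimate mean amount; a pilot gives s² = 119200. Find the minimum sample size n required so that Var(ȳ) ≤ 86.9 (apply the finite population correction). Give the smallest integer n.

Without fpc, n₀ = s²/D = 119200/86.9 = 1371.6916.
With fpc, (1 − n/N)·s²/n ≤ D requires n ≥ n₀/(1 + n₀/N) = 1371.6916/(1 + 1371.6916/69901) = 1345.2925.
Rounding up, n = 1346.

1346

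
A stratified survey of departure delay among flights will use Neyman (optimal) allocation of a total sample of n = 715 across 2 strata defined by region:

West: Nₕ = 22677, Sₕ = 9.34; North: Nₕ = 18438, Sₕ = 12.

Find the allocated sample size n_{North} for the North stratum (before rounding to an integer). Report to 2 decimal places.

365.30

Neyman allocation: nₕ = n·NₕSₕ / Σⱼ NⱼSⱼ.
Σ NⱼSⱼ = 22677·9.34 + 18438·12 = 433059.18.
n_{North} = 715·18438·12 / 433059.18 = 365.30.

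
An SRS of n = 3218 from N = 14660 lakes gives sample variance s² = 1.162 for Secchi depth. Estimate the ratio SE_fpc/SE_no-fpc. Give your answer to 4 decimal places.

0.8835

f = n/N = 3218/14660 = 0.21950887.
SE_no-fpc = √(s²/n) = 0.01900247; SE_fpc = √((1−f)s²/n) = 0.016787809.
Ratio = √(1−f) = 0.88345409.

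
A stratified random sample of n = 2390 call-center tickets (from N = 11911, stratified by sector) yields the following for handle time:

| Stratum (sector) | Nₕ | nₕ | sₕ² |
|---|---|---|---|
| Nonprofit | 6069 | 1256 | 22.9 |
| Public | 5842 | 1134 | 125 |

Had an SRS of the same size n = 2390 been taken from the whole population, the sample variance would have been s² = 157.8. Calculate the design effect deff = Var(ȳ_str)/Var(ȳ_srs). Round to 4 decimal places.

0.4760

Var(ȳ_str) = Σ Wₕ²(1−fₕ)sₕ²/nₕ with Wₕ = Nₕ/11911:
  Nonprofit: (6069/11911)²·(1−1256/6069)·22.9/1256 = 0.0037538974
  Public: (5842/11911)²·(1−1134/5842)·125/1134 = 0.021369704
  → Var(ȳ_str) = 0.025123601.
Var(ȳ_srs) = (1 − 2390/11911)·157.8/2390 = 0.052776847.
deff = 0.025123601 / 0.052776847 = 0.4760.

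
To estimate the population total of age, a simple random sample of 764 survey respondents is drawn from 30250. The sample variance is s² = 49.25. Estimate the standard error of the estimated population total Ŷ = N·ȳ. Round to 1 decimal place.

Var(Ŷ) = N²·Var(ȳ) = N²·(1 − n/N)·s²/n.
f = 764/30250 = 0.02525620; Var(ȳ) = 0.97474380·49.25/764 = 0.062835252.
Var(Ŷ) = 30250² · 0.062835252 = 5.7498183 × 10^7.
SE(Ŷ) = √(5.7498183 × 10^7) = 7582.8.

7582.8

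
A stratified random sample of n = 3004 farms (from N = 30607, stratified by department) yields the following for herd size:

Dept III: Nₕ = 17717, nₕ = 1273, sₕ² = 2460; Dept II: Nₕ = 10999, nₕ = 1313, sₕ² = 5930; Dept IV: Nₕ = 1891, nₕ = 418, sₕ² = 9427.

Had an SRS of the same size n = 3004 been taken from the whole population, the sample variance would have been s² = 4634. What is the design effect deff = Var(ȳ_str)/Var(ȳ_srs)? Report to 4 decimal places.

0.8494

Var(ȳ_str) = Σ Wₕ²(1−fₕ)sₕ²/nₕ with Wₕ = Nₕ/30607:
  Dept III: (17717/30607)²·(1−1273/17717)·2460/1273 = 0.60098389
  Dept II: (10999/30607)²·(1−1313/10999)·5930/1313 = 0.51362494
  Dept IV: (1891/30607)²·(1−418/1891)·9427/418 = 0.067057904
  → Var(ȳ_str) = 1.1816667.
Var(ȳ_srs) = (1 − 3004/30607)·4634/3004 = 1.3912066.
deff = 1.1816667 / 1.3912066 = 0.8494.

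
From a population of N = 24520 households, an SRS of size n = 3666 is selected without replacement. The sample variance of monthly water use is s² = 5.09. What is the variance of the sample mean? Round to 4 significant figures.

Under SRS without replacement, Var(ȳ) = (1 − f)·s²/n with f = n/N = 3666/24520 = 0.14951060.
Var(ȳ) = (1 − 0.14951060)·5.09/3666 = 0.85048940·0.0013884343 = 0.0011808486.

0.001181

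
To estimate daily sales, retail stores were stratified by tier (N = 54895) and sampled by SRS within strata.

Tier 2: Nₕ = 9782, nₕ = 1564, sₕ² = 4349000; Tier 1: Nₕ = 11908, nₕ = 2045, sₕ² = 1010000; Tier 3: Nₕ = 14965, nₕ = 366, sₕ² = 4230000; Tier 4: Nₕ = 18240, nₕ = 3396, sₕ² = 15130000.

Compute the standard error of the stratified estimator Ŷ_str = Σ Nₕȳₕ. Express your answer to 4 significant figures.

2.003 × 10^6

Var(Ŷ_str) = Σₕ Nₕ²(1 − fₕ)sₕ²/nₕ.
Tier 2: 9782²·(1 − 1564/9782)·4349000/1564 = 2.2353547 × 10^11.
Tier 1: 11908²·(1 − 2045/11908)·1010000/2045 = 5.8006401 × 10^10.
Tier 3: 14965²·(1 − 366/14965)·4230000/366 = 2.5249868 × 10^12.
Tier 4: 18240²·(1 − 3396/18240)·15130000/3396 = 1.2062769 × 10^12.
Sum = 4.0128056 × 10^12.
SE = √(4.0128056 × 10^12) = 2.003 × 10^6.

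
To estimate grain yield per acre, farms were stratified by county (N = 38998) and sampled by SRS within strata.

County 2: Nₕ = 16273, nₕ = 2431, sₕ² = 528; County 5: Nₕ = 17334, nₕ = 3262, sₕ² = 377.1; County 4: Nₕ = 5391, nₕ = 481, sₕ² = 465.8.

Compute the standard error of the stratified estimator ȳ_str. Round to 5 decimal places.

Var(ȳ_str) = Σₕ Wₕ²(1 − fₕ)sₕ²/nₕ with Wₕ = Nₕ/N, N = 38998.
County 2: Wₕ = 0.41727781; term = 0.41727781²·(1 − 0.14938856)·528/2431 = 0.032168496.
County 5: Wₕ = 0.44448433; term = 0.44448433²·(1 − 0.18818507)·377.1/3262 = 0.0185414.
County 4: Wₕ = 0.13823786; term = 0.13823786²·(1 − 0.08922278)·465.8/481 = 0.016854682.
Sum = 0.067564578.
SE = √(0.067564578) = 0.25993.

0.25993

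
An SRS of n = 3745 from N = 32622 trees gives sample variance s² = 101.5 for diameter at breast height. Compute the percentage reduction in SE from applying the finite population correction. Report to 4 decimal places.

f = n/N = 3745/32622 = 0.11479983.
SE_no-fpc = √(s²/n) = 0.16462929; SE_fpc = √((1−f)s²/n) = 0.1548916.
Ratio = √(1−f) = 0.94085077. Reduction = 100·(1 − 0.94085077) = 5.9149%.

5.9149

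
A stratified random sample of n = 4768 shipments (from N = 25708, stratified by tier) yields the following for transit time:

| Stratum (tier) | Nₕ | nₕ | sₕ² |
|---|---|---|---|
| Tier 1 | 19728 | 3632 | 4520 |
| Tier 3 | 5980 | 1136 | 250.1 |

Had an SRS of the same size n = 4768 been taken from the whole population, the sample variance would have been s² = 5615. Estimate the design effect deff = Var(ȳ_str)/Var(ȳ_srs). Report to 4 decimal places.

Var(ȳ_str) = Σ Wₕ²(1−fₕ)sₕ²/nₕ with Wₕ = Nₕ/25708:
  Tier 1: (19728/25708)²·(1−3632/19728)·4520/3632 = 0.59793921
  Tier 3: (5980/25708)²·(1−1136/5980)·250.1/1136 = 0.0096494841
  → Var(ȳ_str) = 0.60758869.
Var(ȳ_srs) = (1 − 4768/25708)·5615/4768 = 0.95922812.
deff = 0.60758869 / 0.95922812 = 0.6334.

0.6334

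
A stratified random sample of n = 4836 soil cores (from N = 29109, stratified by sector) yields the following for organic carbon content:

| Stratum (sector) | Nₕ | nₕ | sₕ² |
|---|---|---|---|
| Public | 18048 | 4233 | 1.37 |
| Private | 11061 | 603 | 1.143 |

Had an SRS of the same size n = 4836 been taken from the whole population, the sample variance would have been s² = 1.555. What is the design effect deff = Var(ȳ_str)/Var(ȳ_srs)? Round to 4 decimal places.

Var(ȳ_str) = Σ Wₕ²(1−fₕ)sₕ²/nₕ with Wₕ = Nₕ/29109:
  Public: (18048/29109)²·(1−4233/18048)·1.37/4233 = 9.5235244 × 10^-5
  Private: (11061/29109)²·(1−603/11061)·1.143/603 = 2.5877206 × 10^-4
  → Var(ȳ_str) = 3.540073 × 10^-4.
Var(ȳ_srs) = (1 − 4836/29109)·1.555/4836 = 2.6812683 × 10^-4.
deff = (3.540073 × 10^-4) / (2.6812683 × 10^-4) = 1.3203.

1.3203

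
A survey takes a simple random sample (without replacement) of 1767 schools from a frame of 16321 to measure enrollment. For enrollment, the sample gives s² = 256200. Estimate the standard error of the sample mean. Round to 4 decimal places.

Under SRS without replacement, Var(ȳ) = (1 − f)·s²/n with f = n/N = 1767/16321 = 0.10826542.
Var(ȳ) = (1 − 0.10826542)·256200/1767 = 0.89173458·144.99151 = 129.29394.
SE(ȳ) = √(129.29394) = 11.3707.

11.3707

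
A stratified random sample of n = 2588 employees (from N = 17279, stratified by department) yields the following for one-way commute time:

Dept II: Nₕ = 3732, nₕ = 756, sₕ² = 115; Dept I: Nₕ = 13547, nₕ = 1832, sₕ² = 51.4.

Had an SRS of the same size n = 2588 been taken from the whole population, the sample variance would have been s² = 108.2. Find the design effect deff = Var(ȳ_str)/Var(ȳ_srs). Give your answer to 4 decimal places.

0.5787

Var(ȳ_str) = Σ Wₕ²(1−fₕ)sₕ²/nₕ with Wₕ = Nₕ/17279:
  Dept II: (3732/17279)²·(1−756/3732)·115/756 = 0.0056586574
  Dept I: (13547/17279)²·(1−1832/13547)·51.4/1832 = 0.014913716
  → Var(ȳ_str) = 0.020572373.
Var(ȳ_srs) = (1 − 2588/17279)·108.2/2588 = 0.03554641.
deff = 0.020572373 / 0.03554641 = 0.5787.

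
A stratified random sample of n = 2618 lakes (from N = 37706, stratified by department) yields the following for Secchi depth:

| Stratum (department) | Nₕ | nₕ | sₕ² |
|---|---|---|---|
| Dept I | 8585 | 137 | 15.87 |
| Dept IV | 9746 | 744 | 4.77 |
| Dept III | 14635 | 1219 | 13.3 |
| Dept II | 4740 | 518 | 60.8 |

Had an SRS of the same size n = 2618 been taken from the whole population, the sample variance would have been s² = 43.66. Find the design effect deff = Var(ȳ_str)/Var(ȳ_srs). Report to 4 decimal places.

Var(ȳ_str) = Σ Wₕ²(1−fₕ)sₕ²/nₕ with Wₕ = Nₕ/37706:
  Dept I: (8585/37706)²·(1−137/8585)·15.87/137 = 0.0059092129
  Dept IV: (9746/37706)²·(1−744/9746)·4.77/744 = 3.9563065 × 10^-4
  Dept III: (14635/37706)²·(1−1219/14635)·13.3/1219 = 0.0015067555
  Dept II: (4740/37706)²·(1−518/4740)·60.8/518 = 0.00165215
  → Var(ȳ_str) = 0.0094637491.
Var(ȳ_srs) = (1 − 2618/37706)·43.66/2618 = 0.015518947.
deff = 0.0094637491 / 0.015518947 = 0.6098.

0.6098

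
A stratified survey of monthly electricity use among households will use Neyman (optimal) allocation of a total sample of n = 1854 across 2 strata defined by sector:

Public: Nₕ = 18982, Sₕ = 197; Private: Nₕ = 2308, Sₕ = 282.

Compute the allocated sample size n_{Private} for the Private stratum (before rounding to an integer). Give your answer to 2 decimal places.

Neyman allocation: nₕ = n·NₕSₕ / Σⱼ NⱼSⱼ.
Σ NⱼSⱼ = 18982·197 + 2308·282 = 4.39031 × 10^6.
n_{Private} = 1854·2308·282 / (4.39031 × 10^6) = 274.85.

274.85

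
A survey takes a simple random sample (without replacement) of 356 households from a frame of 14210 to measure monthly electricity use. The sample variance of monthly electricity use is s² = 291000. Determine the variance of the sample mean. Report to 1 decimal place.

796.9

Under SRS without replacement, Var(ȳ) = (1 − f)·s²/n with f = n/N = 356/14210 = 0.02505278.
Var(ȳ) = (1 − 0.02505278)·291000/356 = 0.97494722·817.41573 = 796.93719.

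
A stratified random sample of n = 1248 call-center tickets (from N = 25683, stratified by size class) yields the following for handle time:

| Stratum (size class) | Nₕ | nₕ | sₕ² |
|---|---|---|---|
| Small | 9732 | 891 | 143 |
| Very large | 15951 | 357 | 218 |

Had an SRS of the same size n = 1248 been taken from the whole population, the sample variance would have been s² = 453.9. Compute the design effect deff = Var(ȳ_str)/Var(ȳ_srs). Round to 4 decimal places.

0.7260

Var(ȳ_str) = Σ Wₕ²(1−fₕ)sₕ²/nₕ with Wₕ = Nₕ/25683:
  Small: (9732/25683)²·(1−891/9732)·143/891 = 0.020934873
  Very large: (15951/25683)²·(1−357/15951)·218/357 = 0.23027258
  → Var(ȳ_str) = 0.25120745.
Var(ȳ_srs) = (1 − 1248/25683)·453.9/1248 = 0.34602875.
deff = 0.25120745 / 0.34602875 = 0.7260.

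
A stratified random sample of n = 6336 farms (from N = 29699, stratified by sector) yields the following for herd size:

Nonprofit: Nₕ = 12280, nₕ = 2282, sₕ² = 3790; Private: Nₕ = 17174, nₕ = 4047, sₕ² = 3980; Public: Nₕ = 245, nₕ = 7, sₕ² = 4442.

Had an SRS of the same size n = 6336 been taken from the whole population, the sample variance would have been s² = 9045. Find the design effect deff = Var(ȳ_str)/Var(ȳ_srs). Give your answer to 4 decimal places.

Var(ȳ_str) = Σ Wₕ²(1−fₕ)sₕ²/nₕ with Wₕ = Nₕ/29699:
  Nonprofit: (12280/29699)²·(1−2282/12280)·3790/2282 = 0.23118062
  Private: (17174/29699)²·(1−4047/17174)·3980/4047 = 0.25136405
  Public: (245/29699)²·(1−7/245)·4442/7 = 0.041950767
  → Var(ȳ_str) = 0.52449544.
Var(ȳ_srs) = (1 − 6336/29699)·9045/6336 = 1.1230011.
deff = 0.52449544 / 1.1230011 = 0.4670.

0.4670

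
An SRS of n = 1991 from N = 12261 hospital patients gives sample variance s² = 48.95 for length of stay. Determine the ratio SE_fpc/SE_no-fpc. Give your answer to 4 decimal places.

f = n/N = 1991/12261 = 0.16238480.
SE_no-fpc = √(s²/n) = 0.15679807; SE_fpc = √((1−f)s²/n) = 0.14350367.
Ratio = √(1−f) = 0.91521320.

0.9152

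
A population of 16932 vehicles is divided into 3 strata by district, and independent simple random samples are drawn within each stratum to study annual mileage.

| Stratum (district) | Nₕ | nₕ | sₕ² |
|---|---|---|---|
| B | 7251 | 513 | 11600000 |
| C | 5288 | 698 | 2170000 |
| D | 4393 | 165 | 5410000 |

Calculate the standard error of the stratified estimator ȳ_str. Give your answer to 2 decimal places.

Var(ȳ_str) = Σₕ Wₕ²(1 − fₕ)sₕ²/nₕ with Wₕ = Nₕ/N, N = 16932.
B: Wₕ = 0.42824238; term = 0.42824238²·(1 − 0.07074886)·11600000/513 = 3853.4792.
C: Wₕ = 0.31230806; term = 0.31230806²·(1 − 0.13199697)·2170000/698 = 263.20366.
D: Wₕ = 0.25944956; term = 0.25944956²·(1 − 0.03755975)·5410000/165 = 2124.1882.
Sum = 6240.8711.
SE = √(6240.8711) = 79.00.

79.00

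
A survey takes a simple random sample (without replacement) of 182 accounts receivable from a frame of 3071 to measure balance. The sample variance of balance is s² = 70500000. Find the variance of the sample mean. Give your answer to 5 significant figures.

364410

Under SRS without replacement, Var(ȳ) = (1 − f)·s²/n with f = n/N = 182/3071 = 0.05926408.
Var(ȳ) = (1 − 0.05926408)·70500000/182 = 0.94073592·387362.64 = 364405.95.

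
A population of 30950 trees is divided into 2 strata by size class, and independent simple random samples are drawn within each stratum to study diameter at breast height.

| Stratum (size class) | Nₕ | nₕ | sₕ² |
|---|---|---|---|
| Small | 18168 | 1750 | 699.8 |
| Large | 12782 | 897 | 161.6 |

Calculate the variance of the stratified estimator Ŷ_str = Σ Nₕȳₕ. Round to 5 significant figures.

1.4665 × 10^8

Var(Ŷ_str) = Σₕ Nₕ²(1 − fₕ)sₕ²/nₕ.
Small: 18168²·(1 − 1750/18168)·699.8/1750 = 1.192788 × 10^8.
Large: 12782²·(1 − 897/12782)·161.6/897 = 2.7368243 × 10^7.
Sum = 1.4664704 × 10^8.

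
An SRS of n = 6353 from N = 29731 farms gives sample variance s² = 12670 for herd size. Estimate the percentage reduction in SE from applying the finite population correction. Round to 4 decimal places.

11.3255

f = n/N = 6353/29731 = 0.21368269.
SE_no-fpc = √(s²/n) = 1.4122087; SE_fpc = √((1−f)s²/n) = 1.2522695.
Ratio = √(1−f) = 0.88674535. Reduction = 100·(1 − 0.88674535) = 11.3255%.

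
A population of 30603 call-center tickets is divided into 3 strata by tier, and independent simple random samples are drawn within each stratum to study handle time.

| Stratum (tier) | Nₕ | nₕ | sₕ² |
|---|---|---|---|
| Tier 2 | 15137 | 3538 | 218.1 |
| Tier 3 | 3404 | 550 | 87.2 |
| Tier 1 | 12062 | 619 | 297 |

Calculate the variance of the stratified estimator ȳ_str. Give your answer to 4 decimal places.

Var(ȳ_str) = Σₕ Wₕ²(1 − fₕ)sₕ²/nₕ with Wₕ = Nₕ/N, N = 30603.
Tier 2: Wₕ = 0.49462471; term = 0.49462471²·(1 − 0.23373192)·218.1/3538 = 0.011556603.
Tier 3: Wₕ = 0.11123093; term = 0.11123093²·(1 − 0.16157462)·87.2/550 = 0.0016446342.
Tier 1: Wₕ = 0.39414436; term = 0.39414436²·(1 − 0.05131819)·297/619 = 0.070712634.
Sum = 0.083913871.

0.0839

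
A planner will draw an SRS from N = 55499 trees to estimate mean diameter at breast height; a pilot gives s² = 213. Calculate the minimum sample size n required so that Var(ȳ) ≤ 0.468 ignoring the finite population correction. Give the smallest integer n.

456

Without fpc, n₀ = s²/D = 213/0.468 = 455.1282.
Rounding up, n = 456.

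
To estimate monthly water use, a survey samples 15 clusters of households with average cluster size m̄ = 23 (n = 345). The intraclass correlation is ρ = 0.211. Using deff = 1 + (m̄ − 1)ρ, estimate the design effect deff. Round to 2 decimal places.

5.64

deff = 1 + (23 − 1)·0.211 = 1 + 4.642 = 5.642.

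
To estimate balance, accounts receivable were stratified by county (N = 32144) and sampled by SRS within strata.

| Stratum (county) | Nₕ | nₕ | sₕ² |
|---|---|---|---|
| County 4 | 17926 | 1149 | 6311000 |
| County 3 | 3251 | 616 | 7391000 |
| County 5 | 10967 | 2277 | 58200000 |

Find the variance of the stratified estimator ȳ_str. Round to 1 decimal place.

Var(ȳ_str) = Σₕ Wₕ²(1 − fₕ)sₕ²/nₕ with Wₕ = Nₕ/N, N = 32144.
County 4: Wₕ = 0.55767795; term = 0.55767795²·(1 − 0.06409684)·6311000/1149 = 1598.7333.
County 3: Wₕ = 0.10113863; term = 0.10113863²·(1 − 0.18948016)·7391000/616 = 99.476441.
County 5: Wₕ = 0.34118342; term = 0.34118342²·(1 − 0.20762287)·58200000/2277 = 2357.587.
Sum = 4055.7967.

4055.8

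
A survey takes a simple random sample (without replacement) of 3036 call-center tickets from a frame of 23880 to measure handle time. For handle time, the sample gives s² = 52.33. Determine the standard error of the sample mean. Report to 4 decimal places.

Under SRS without replacement, Var(ȳ) = (1 − f)·s²/n with f = n/N = 3036/23880 = 0.12713568.
Var(ȳ) = (1 − 0.12713568)·52.33/3036 = 0.87286432·0.017236495 = 0.015045122.
SE(ȳ) = √(0.015045122) = 0.1227.

0.1227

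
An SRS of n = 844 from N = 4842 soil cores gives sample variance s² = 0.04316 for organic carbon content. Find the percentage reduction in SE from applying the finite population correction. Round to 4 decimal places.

f = n/N = 844/4842 = 0.17430814.
SE_no-fpc = √(s²/n) = 0.0071510447; SE_fpc = √((1−f)s²/n) = 0.0064979819.
Ratio = √(1−f) = 0.90867588. Reduction = 100·(1 − 0.90867588) = 9.1324%.

9.1324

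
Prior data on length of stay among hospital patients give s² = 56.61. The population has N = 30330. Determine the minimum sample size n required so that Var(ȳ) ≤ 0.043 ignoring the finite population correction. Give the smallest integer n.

1317

Without fpc, n₀ = s²/D = 56.61/0.043 = 1316.5116.
Rounding up, n = 1317.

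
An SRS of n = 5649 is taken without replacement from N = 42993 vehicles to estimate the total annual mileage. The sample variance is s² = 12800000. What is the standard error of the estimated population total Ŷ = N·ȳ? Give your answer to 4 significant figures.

1.907 × 10^6

Var(Ŷ) = N²·Var(ȳ) = N²·(1 − n/N)·s²/n.
f = 5649/42993 = 0.13139348; Var(ȳ) = 0.86860652·12800000/5649 = 1968.1649.
Var(Ŷ) = 42993² · 1968.1649 = 3.6379522 × 10^12.
SE(Ŷ) = √(3.6379522 × 10^12) = 1.907 × 10^6.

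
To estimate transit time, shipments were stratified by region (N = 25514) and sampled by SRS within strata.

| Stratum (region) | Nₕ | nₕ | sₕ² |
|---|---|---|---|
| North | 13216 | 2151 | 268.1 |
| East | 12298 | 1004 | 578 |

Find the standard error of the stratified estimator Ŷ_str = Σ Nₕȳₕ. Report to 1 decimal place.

9909.0

Var(Ŷ_str) = Σₕ Nₕ²(1 − fₕ)sₕ²/nₕ.
North: 13216²·(1 − 2151/13216)·268.1/2151 = 1.8226692 × 10^7.
East: 12298²·(1 − 1004/12298)·578/1004 = 7.9960665 × 10^7.
Sum = 9.8187357 × 10^7.
SE = √(9.8187357 × 10^7) = 9909.0.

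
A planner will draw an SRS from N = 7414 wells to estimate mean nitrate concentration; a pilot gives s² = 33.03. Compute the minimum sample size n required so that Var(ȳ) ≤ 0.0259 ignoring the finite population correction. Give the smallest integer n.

1276

Without fpc, n₀ = s²/D = 33.03/0.0259 = 1275.2896.
Rounding up, n = 1276.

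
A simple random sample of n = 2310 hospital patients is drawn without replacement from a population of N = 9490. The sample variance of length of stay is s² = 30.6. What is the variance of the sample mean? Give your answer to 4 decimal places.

Under SRS without replacement, Var(ȳ) = (1 − f)·s²/n with f = n/N = 2310/9490 = 0.24341412.
Var(ȳ) = (1 − 0.24341412)·30.6/2310 = 0.75658588·0.013246753 = 0.010022306.

0.0100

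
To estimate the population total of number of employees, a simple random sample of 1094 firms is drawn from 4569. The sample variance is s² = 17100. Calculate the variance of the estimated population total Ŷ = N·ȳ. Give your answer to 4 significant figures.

2.482 × 10^8

Var(Ŷ) = N²·Var(ȳ) = N²·(1 − n/N)·s²/n.
f = 1094/4569 = 0.23943970; Var(ȳ) = 0.76056030·17100/1094 = 11.8881.
Var(Ŷ) = 4569² · 11.8881 = 2.4817313 × 10^8.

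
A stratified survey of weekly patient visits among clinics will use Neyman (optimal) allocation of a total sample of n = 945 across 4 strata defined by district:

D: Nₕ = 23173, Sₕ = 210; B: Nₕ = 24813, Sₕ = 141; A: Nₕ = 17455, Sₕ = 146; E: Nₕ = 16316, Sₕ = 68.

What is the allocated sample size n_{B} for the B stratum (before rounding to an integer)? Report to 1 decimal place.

Neyman allocation: nₕ = n·NₕSₕ / Σⱼ NⱼSⱼ.
Σ NⱼSⱼ = 23173·210 + 24813·141 + 17455·146 + 16316·68 = 1.2022881 × 10^7.
n_{B} = 945·24813·141 / (1.2022881 × 10^7) = 275.0.

275.0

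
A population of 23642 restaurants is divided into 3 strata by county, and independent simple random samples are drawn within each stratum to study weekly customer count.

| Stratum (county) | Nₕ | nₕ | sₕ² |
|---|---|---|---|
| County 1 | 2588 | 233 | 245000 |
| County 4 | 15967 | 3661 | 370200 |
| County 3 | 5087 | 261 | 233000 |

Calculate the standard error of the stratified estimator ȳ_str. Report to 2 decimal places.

9.29

Var(ȳ_str) = Σₕ Wₕ²(1 − fₕ)sₕ²/nₕ with Wₕ = Nₕ/N, N = 23642.
County 1: Wₕ = 0.10946620; term = 0.10946620²·(1 − 0.09003091)·245000/233 = 11.465604.
County 4: Wₕ = 0.67536587; term = 0.67536587²·(1 − 0.22928540)·370200/3661 = 35.547454.
County 3: Wₕ = 0.21516792; term = 0.21516792²·(1 − 0.05130725)·233000/261 = 39.209928.
Sum = 86.222986.
SE = √(86.222986) = 9.29.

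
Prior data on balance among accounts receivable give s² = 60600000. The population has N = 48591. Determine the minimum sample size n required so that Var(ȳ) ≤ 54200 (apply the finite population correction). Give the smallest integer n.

1093

Without fpc, n₀ = s²/D = 60600000/54200 = 1118.0812.
With fpc, (1 − n/N)·s²/n ≤ D requires n ≥ n₀/(1 + n₀/N) = 1118.0812/(1 + 1118.0812/48591) = 1092.9328.
Rounding up, n = 1093.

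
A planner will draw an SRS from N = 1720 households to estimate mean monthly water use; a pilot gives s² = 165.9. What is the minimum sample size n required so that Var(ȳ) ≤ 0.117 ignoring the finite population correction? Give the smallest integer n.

1418

Without fpc, n₀ = s²/D = 165.9/0.117 = 1417.9487.
Rounding up, n = 1418.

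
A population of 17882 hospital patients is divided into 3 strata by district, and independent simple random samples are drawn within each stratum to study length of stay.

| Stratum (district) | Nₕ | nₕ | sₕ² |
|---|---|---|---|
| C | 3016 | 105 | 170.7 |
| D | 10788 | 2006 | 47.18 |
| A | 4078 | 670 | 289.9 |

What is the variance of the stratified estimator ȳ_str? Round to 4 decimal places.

0.0704

Var(ȳ_str) = Σₕ Wₕ²(1 − fₕ)sₕ²/nₕ with Wₕ = Nₕ/N, N = 17882.
C: Wₕ = 0.16866122; term = 0.16866122²·(1 − 0.03481432)·170.7/105 = 0.044636032.
D: Wₕ = 0.60328822; term = 0.60328822²·(1 − 0.18594735)·47.18/2006 = 0.0069683378.
A: Wₕ = 0.22805055; term = 0.22805055²·(1 − 0.16429622)·289.9/670 = 0.018805637.
Sum = 0.070410007.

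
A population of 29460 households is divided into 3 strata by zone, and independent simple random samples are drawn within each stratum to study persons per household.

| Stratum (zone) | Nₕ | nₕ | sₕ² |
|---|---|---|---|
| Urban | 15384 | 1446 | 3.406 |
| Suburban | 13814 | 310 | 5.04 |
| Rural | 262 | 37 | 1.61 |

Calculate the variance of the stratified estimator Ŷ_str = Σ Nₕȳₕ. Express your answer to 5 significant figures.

Var(Ŷ_str) = Σₕ Nₕ²(1 − fₕ)sₕ²/nₕ.
Urban: 15384²·(1 − 1446/15384)·3.406/1446 = 505063.61.
Suburban: 13814²·(1 − 310/13814)·5.04/310 = 3.0328485 × 10^6.
Rural: 262²·(1 − 37/262)·1.61/37 = 2565.1216.
Sum = 3.5404772 × 10^6.

3.5405 × 10^6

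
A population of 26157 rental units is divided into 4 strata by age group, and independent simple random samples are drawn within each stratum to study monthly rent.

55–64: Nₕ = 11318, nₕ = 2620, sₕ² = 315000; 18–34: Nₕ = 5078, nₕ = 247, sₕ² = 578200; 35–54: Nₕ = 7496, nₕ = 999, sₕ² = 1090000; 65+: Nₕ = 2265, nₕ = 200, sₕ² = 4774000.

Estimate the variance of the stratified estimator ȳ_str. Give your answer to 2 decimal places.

Var(ȳ_str) = Σₕ Wₕ²(1 − fₕ)sₕ²/nₕ with Wₕ = Nₕ/N, N = 26157.
55–64: Wₕ = 0.43269488; term = 0.43269488²·(1 − 0.23148966)·315000/2620 = 17.299059.
18–34: Wₕ = 0.19413541; term = 0.19413541²·(1 − 0.04864120)·578200/247 = 83.933436.
35–54: Wₕ = 0.28657721; term = 0.28657721²·(1 − 0.13327108)·1090000/999 = 77.665401.
65+: Wₕ = 0.08659250; term = 0.08659250²·(1 − 0.08830022)·4774000/200 = 163.17921.
Sum = 342.07711.

342.08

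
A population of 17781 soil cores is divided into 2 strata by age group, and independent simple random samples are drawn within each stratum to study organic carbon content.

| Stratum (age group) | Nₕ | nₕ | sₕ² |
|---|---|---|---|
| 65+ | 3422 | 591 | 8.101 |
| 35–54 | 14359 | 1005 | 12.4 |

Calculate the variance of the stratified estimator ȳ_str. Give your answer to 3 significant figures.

0.00790

Var(ȳ_str) = Σₕ Wₕ²(1 − fₕ)sₕ²/nₕ with Wₕ = Nₕ/N, N = 17781.
65+: Wₕ = 0.19245262; term = 0.19245262²·(1 − 0.17270602)·8.101/591 = 4.2000906 × 10^-4.
35–54: Wₕ = 0.80754738; term = 0.80754738²·(1 − 0.06999095)·12.4/1005 = 0.0074830531.
Sum = 0.0079030622.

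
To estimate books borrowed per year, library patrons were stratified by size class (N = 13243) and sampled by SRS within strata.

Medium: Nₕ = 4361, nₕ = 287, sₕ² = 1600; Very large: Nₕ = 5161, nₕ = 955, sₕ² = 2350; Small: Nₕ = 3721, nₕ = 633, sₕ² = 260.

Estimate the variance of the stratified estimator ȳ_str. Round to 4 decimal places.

Var(ȳ_str) = Σₕ Wₕ²(1 − fₕ)sₕ²/nₕ with Wₕ = Nₕ/N, N = 13243.
Medium: Wₕ = 0.32930605; term = 0.32930605²·(1 − 0.06581059)·1600/287 = 0.56477107.
Very large: Wₕ = 0.38971532; term = 0.38971532²·(1 − 0.18504166)·2350/955 = 0.30457543.
Small: Wₕ = 0.28097863; term = 0.28097863²·(1 − 0.17011556)·260/633 = 0.026911248.
Sum = 0.89625775.

0.8963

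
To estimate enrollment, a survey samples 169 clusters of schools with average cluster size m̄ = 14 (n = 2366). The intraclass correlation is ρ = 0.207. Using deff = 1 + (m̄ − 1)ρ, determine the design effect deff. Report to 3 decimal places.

3.691

deff = 1 + (14 − 1)·0.207 = 1 + 2.691 = 3.691.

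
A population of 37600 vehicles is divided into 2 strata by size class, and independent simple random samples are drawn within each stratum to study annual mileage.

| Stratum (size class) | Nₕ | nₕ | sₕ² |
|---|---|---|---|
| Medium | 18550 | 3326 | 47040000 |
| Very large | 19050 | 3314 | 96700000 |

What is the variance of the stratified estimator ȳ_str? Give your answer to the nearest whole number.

9012

Var(ȳ_str) = Σₕ Wₕ²(1 − fₕ)sₕ²/nₕ with Wₕ = Nₕ/N, N = 37600.
Medium: Wₕ = 0.49335106; term = 0.49335106²·(1 − 0.17929919)·47040000/3326 = 2825.1536.
Very large: Wₕ = 0.50664894; term = 0.50664894²·(1 − 0.17396325)·96700000/3314 = 6187.1067.
Sum = 9012.2603.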